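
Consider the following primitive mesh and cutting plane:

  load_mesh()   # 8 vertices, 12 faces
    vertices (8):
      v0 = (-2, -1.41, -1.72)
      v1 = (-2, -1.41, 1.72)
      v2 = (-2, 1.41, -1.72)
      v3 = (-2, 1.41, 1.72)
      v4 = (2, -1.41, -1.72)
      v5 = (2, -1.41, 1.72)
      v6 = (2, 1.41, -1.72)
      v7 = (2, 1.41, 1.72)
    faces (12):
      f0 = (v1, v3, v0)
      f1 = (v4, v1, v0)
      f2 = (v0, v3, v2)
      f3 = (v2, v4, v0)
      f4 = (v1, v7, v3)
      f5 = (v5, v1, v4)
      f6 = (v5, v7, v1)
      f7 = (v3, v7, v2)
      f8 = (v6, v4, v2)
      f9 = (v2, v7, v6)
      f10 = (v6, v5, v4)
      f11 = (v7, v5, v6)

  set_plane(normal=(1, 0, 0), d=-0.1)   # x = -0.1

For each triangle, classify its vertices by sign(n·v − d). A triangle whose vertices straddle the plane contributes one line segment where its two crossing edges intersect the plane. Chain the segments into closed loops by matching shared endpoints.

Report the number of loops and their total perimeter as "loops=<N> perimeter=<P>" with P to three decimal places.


Straddling triangles (8 of 12):
  (v4,v1,v0) [+--] → (-0.1, -1.41, 0.086)–(-0.1, -1.41, -1.72)  len=1.8060
  (v2,v4,v0) [-+-] → (-0.1, 0.0705, -1.72)–(-0.1, -1.41, -1.72)  len=1.4805
  (v1,v7,v3) [-+-] → (-0.1, -0.0705, 1.72)–(-0.1, 1.41, 1.72)  len=1.4805
  (v5,v1,v4) [+-+] → (-0.1, -1.41, 1.72)–(-0.1, -1.41, 0.086)  len=1.6340
  (v5,v7,v1) [++-] → (-0.1, -0.0705, 1.72)–(-0.1, -1.41, 1.72)  len=1.3395
  (v3,v7,v2) [-+-] → (-0.1, 1.41, 1.72)–(-0.1, 1.41, -0.086)  len=1.8060
  (v6,v4,v2) [++-] → (-0.1, 0.0705, -1.72)–(-0.1, 1.41, -1.72)  len=1.3395
  (v2,v7,v6) [-++] → (-0.1, 1.41, -0.086)–(-0.1, 1.41, -1.72)  len=1.6340

Chained into 1 loop(s):
  loop 1: 8 segments, perimeter = 12.5200
Total perimeter = 12.520

loops=1 perimeter=12.520


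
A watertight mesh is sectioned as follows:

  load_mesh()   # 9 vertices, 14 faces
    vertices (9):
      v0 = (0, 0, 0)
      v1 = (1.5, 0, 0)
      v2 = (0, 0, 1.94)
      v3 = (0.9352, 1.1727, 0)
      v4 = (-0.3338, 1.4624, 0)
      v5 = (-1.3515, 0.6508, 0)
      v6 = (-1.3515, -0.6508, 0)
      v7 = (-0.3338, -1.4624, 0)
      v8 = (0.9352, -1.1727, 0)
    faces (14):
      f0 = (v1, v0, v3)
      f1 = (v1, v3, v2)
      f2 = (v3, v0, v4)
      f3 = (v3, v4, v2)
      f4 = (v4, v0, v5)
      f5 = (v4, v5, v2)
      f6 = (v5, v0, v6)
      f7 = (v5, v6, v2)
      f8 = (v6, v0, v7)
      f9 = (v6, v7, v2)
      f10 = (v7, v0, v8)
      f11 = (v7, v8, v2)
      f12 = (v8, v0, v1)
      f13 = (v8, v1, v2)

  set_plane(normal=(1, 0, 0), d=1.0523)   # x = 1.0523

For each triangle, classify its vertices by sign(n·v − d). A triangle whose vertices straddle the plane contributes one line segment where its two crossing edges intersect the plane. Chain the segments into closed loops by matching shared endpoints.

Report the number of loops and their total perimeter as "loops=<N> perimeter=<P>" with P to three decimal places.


loops=1 perimeter=4.049

Straddling triangles (4 of 14):
  (v1,v0,v3) [+--] → (1.0523, 0, 0)–(1.0523, 0.929564, 0)  len=0.9296
  (v1,v3,v2) [+--] → (1.0523, 0.929564, 0)–(1.0523, 0, 0.579025)  len=1.0952
  (v8,v0,v1) [--+] → (1.0523, 0, 0)–(1.0523, -0.929564, 0)  len=0.9296
  (v8,v1,v2) [-+-] → (1.0523, -0.929564, 0)–(1.0523, 0, 0.579025)  len=1.0952

Chained into 1 loop(s):
  loop 1: 4 segments, perimeter = 4.0494
Total perimeter = 4.049


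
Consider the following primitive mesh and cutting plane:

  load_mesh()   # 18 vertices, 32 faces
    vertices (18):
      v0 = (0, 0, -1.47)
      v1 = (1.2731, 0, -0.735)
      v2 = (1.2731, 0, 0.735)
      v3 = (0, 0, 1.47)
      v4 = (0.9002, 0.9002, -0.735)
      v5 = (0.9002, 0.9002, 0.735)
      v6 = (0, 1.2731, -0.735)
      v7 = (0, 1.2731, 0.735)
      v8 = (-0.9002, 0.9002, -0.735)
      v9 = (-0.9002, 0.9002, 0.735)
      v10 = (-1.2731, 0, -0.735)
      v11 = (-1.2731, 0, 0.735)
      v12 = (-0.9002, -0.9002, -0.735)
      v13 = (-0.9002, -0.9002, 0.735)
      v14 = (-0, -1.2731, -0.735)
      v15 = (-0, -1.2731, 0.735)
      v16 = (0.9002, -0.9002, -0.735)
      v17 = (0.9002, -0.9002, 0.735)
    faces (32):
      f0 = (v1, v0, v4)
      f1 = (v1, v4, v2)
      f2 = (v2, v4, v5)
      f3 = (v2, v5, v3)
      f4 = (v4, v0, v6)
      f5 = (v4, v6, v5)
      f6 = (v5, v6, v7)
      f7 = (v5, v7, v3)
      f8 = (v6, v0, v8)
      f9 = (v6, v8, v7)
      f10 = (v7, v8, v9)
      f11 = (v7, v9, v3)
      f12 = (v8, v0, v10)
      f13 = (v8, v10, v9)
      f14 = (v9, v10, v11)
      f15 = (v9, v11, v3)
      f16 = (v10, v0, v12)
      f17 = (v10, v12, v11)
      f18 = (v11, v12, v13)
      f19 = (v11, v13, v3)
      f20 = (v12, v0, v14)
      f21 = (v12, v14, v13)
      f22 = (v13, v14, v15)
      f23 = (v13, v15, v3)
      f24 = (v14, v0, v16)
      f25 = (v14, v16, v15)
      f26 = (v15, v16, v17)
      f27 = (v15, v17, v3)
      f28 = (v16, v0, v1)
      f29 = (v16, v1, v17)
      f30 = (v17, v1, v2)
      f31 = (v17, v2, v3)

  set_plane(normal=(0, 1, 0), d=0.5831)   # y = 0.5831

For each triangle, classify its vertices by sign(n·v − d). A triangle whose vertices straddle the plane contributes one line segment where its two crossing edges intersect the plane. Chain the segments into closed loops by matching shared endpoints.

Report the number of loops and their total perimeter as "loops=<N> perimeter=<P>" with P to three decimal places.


loops=1 perimeter=7.409

Straddling triangles (12 of 32):
  (v1,v0,v4) [--+] → (0.5831, 0.5831, -0.993907)–(1.03156, 0.5831, -0.735)  len=0.5178
  (v1,v4,v2) [-+-] → (1.03156, 0.5831, -0.735)–(1.03156, 0.5831, -0.217185)  len=0.5178
  (v2,v4,v5) [-++] → (1.03156, 0.5831, -0.217185)–(1.03156, 0.5831, 0.735)  len=0.9522
  (v2,v5,v3) [-+-] → (1.03156, 0.5831, 0.735)–(0.5831, 0.5831, 0.993907)  len=0.5178
  (v4,v0,v6) [+-+] → (0.5831, 0.5831, -0.993907)–(0, 0.5831, -1.13336)  len=0.5995
  (v5,v7,v3) [++-] → (0, 0.5831, 1.13336)–(0.5831, 0.5831, 0.993907)  len=0.5995
  (v6,v0,v8) [+-+] → (0, 0.5831, -1.13336)–(-0.5831, 0.5831, -0.993907)  len=0.5995
  (v7,v9,v3) [++-] → (-0.5831, 0.5831, 0.993907)–(0, 0.5831, 1.13336)  len=0.5995
  (v8,v0,v10) [+--] → (-0.5831, 0.5831, -0.993907)–(-1.03156, 0.5831, -0.735)  len=0.5178
  (v8,v10,v9) [+-+] → (-1.03156, 0.5831, -0.735)–(-1.03156, 0.5831, 0.217185)  len=0.9522
  (v9,v10,v11) [+--] → (-1.03156, 0.5831, 0.217185)–(-1.03156, 0.5831, 0.735)  len=0.5178
  (v9,v11,v3) [+--] → (-1.03156, 0.5831, 0.735)–(-0.5831, 0.5831, 0.993907)  len=0.5178

Chained into 1 loop(s):
  loop 1: 12 segments, perimeter = 7.4095
Total perimeter = 7.409


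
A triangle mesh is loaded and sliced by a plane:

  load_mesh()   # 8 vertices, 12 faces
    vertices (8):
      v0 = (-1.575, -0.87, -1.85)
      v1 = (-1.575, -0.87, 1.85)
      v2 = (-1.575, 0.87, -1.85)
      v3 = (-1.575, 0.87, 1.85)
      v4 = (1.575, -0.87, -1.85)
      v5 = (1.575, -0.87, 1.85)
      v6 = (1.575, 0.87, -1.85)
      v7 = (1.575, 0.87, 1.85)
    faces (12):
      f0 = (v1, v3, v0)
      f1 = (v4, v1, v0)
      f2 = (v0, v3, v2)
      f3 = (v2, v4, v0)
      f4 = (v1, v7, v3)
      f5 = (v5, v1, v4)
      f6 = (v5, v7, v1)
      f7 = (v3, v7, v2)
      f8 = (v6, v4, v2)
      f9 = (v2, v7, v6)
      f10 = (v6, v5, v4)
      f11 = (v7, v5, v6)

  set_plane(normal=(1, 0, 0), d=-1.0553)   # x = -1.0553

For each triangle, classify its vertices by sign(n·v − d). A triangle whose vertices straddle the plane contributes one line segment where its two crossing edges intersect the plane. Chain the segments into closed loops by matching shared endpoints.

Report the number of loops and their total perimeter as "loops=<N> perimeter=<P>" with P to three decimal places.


Straddling triangles (8 of 12):
  (v4,v1,v0) [+--] → (-1.0553, -0.87, 1.23956)–(-1.0553, -0.87, -1.85)  len=3.0896
  (v2,v4,v0) [-+-] → (-1.0553, 0.582928, -1.85)–(-1.0553, -0.87, -1.85)  len=1.4529
  (v1,v7,v3) [-+-] → (-1.0553, -0.582928, 1.85)–(-1.0553, 0.87, 1.85)  len=1.4529
  (v5,v1,v4) [+-+] → (-1.0553, -0.87, 1.85)–(-1.0553, -0.87, 1.23956)  len=0.6104
  (v5,v7,v1) [++-] → (-1.0553, -0.582928, 1.85)–(-1.0553, -0.87, 1.85)  len=0.2871
  (v3,v7,v2) [-+-] → (-1.0553, 0.87, 1.85)–(-1.0553, 0.87, -1.23956)  len=3.0896
  (v6,v4,v2) [++-] → (-1.0553, 0.582928, -1.85)–(-1.0553, 0.87, -1.85)  len=0.2871
  (v2,v7,v6) [-++] → (-1.0553, 0.87, -1.23956)–(-1.0553, 0.87, -1.85)  len=0.6104

Chained into 1 loop(s):
  loop 1: 8 segments, perimeter = 10.8800
Total perimeter = 10.880

loops=1 perimeter=10.880


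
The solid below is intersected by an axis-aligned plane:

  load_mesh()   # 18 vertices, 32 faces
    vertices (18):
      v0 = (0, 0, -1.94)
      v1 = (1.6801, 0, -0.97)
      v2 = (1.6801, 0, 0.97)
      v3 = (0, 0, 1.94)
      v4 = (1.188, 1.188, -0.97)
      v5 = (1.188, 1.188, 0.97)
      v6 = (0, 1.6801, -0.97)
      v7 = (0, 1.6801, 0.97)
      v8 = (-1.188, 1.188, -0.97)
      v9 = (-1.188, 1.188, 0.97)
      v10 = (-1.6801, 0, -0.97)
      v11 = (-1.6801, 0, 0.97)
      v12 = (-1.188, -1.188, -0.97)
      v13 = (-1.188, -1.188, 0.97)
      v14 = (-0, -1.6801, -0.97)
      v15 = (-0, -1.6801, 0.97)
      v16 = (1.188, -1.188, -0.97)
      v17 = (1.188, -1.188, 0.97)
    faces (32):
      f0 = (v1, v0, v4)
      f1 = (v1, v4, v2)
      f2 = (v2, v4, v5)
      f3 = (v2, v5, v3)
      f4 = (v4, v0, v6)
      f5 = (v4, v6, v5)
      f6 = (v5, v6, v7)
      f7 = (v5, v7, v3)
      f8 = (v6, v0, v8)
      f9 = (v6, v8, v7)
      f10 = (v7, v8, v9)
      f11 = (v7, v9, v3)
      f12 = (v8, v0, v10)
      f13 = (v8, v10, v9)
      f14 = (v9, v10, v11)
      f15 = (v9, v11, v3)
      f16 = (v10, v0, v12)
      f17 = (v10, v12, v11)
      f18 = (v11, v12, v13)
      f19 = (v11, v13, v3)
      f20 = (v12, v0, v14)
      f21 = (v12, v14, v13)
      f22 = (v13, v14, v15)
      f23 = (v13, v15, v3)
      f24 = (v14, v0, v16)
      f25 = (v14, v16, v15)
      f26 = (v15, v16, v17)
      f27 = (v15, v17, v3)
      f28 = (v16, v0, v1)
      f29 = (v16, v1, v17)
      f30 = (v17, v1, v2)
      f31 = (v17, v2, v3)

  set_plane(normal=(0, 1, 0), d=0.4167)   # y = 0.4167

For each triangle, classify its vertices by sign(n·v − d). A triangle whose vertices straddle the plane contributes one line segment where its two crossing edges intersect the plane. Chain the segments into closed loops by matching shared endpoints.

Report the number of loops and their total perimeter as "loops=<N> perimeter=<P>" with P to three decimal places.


Straddling triangles (12 of 32):
  (v1,v0,v4) [--+] → (0.4167, 0.4167, -1.59977)–(1.50749, 0.4167, -0.97)  len=1.2595
  (v1,v4,v2) [-+-] → (1.50749, 0.4167, -0.97)–(1.50749, 0.4167, 0.28953)  len=1.2595
  (v2,v4,v5) [-++] → (1.50749, 0.4167, 0.28953)–(1.50749, 0.4167, 0.97)  len=0.6805
  (v2,v5,v3) [-+-] → (1.50749, 0.4167, 0.97)–(0.4167, 0.4167, 1.59977)  len=1.2595
  (v4,v0,v6) [+-+] → (0.4167, 0.4167, -1.59977)–(0, 0.4167, -1.69942)  len=0.4285
  (v5,v7,v3) [++-] → (0, 0.4167, 1.69942)–(0.4167, 0.4167, 1.59977)  len=0.4285
  (v6,v0,v8) [+-+] → (0, 0.4167, -1.69942)–(-0.4167, 0.4167, -1.59977)  len=0.4285
  (v7,v9,v3) [++-] → (-0.4167, 0.4167, 1.59977)–(0, 0.4167, 1.69942)  len=0.4285
  (v8,v0,v10) [+--] → (-0.4167, 0.4167, -1.59977)–(-1.50749, 0.4167, -0.97)  len=1.2595
  (v8,v10,v9) [+-+] → (-1.50749, 0.4167, -0.97)–(-1.50749, 0.4167, -0.28953)  len=0.6805
  (v9,v10,v11) [+--] → (-1.50749, 0.4167, -0.28953)–(-1.50749, 0.4167, 0.97)  len=1.2595
  (v9,v11,v3) [+--] → (-1.50749, 0.4167, 0.97)–(-0.4167, 0.4167, 1.59977)  len=1.2595

Chained into 1 loop(s):
  loop 1: 12 segments, perimeter = 10.6319
Total perimeter = 10.632

loops=1 perimeter=10.632


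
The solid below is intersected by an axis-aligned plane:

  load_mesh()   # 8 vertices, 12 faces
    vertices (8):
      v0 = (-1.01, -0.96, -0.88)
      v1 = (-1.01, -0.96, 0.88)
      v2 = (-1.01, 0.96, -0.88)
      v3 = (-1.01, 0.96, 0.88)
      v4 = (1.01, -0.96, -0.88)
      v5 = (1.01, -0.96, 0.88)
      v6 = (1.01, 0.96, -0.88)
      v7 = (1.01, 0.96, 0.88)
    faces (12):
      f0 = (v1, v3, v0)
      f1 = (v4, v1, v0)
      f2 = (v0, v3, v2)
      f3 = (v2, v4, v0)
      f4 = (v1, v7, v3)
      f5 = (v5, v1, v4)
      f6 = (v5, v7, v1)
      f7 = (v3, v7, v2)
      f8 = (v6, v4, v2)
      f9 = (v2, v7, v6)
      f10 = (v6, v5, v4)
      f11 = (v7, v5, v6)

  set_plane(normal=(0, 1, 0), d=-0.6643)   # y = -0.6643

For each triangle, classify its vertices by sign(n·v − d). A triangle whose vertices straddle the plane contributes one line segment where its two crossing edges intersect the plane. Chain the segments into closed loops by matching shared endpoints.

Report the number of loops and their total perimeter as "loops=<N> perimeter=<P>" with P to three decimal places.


Straddling triangles (8 of 12):
  (v1,v3,v0) [-+-] → (-1.01, -0.6643, 0.88)–(-1.01, -0.6643, -0.608942)  len=1.4889
  (v0,v3,v2) [-++] → (-1.01, -0.6643, -0.608942)–(-1.01, -0.6643, -0.88)  len=0.2711
  (v2,v4,v0) [+--] → (0.698899, -0.6643, -0.88)–(-1.01, -0.6643, -0.88)  len=1.7089
  (v1,v7,v3) [-++] → (-0.698899, -0.6643, 0.88)–(-1.01, -0.6643, 0.88)  len=0.3111
  (v5,v7,v1) [-+-] → (1.01, -0.6643, 0.88)–(-0.698899, -0.6643, 0.88)  len=1.7089
  (v6,v4,v2) [+-+] → (1.01, -0.6643, -0.88)–(0.698899, -0.6643, -0.88)  len=0.3111
  (v6,v5,v4) [+--] → (1.01, -0.6643, 0.608942)–(1.01, -0.6643, -0.88)  len=1.4889
  (v7,v5,v6) [+-+] → (1.01, -0.6643, 0.88)–(1.01, -0.6643, 0.608942)  len=0.2711

Chained into 1 loop(s):
  loop 1: 8 segments, perimeter = 7.5600
Total perimeter = 7.560

loops=1 perimeter=7.560


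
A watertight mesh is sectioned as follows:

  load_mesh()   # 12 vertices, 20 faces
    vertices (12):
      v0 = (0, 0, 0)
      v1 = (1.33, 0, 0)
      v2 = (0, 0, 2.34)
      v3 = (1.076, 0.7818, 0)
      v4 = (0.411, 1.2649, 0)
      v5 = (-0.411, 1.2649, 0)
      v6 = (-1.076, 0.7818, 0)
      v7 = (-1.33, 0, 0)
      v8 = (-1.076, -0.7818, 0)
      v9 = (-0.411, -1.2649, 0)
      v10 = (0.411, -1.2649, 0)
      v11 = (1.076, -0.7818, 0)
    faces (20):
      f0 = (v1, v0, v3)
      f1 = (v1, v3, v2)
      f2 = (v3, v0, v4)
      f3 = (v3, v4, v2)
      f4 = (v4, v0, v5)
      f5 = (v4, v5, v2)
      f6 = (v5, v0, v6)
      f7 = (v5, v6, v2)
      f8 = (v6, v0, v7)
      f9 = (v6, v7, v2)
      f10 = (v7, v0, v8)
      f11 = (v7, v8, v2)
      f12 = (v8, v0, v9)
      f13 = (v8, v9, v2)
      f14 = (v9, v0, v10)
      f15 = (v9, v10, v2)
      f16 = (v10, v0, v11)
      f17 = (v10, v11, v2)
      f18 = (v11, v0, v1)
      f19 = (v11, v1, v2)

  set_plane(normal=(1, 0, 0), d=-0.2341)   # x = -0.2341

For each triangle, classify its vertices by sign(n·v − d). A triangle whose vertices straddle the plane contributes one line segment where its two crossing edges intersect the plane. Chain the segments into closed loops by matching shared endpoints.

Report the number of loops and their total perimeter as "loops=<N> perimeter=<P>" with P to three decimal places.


loops=1 perimeter=7.193

Straddling triangles (12 of 20):
  (v4,v0,v5) [++-] → (-0.2341, 0.72047, 0)–(-0.2341, 1.2649, 0)  len=0.5444
  (v4,v5,v2) [+-+] → (-0.2341, 1.2649, 0)–(-0.2341, 0.72047, 1.00717)  len=1.1449
  (v5,v0,v6) [-+-] → (-0.2341, 0.72047, 0)–(-0.2341, 0.170092, 0)  len=0.5504
  (v5,v6,v2) [--+] → (-0.2341, 0.170092, 1.8309)–(-0.2341, 0.72047, 1.00717)  len=0.9907
  (v6,v0,v7) [-+-] → (-0.2341, 0.170092, 0)–(-0.2341, 0, 0)  len=0.1701
  (v6,v7,v2) [--+] → (-0.2341, 0, 1.92812)–(-0.2341, 0.170092, 1.8309)  len=0.1959
  (v7,v0,v8) [-+-] → (-0.2341, 0, 0)–(-0.2341, -0.170092, 0)  len=0.1701
  (v7,v8,v2) [--+] → (-0.2341, -0.170092, 1.8309)–(-0.2341, 0, 1.92812)  len=0.1959
  (v8,v0,v9) [-+-] → (-0.2341, -0.170092, 0)–(-0.2341, -0.72047, 0)  len=0.5504
  (v8,v9,v2) [--+] → (-0.2341, -0.72047, 1.00717)–(-0.2341, -0.170092, 1.8309)  len=0.9907
  (v9,v0,v10) [-++] → (-0.2341, -0.72047, 0)–(-0.2341, -1.2649, 0)  len=0.5444
  (v9,v10,v2) [-++] → (-0.2341, -1.2649, 0)–(-0.2341, -0.72047, 1.00717)  len=1.1449

Chained into 1 loop(s):
  loop 1: 12 segments, perimeter = 7.1928
Total perimeter = 7.193


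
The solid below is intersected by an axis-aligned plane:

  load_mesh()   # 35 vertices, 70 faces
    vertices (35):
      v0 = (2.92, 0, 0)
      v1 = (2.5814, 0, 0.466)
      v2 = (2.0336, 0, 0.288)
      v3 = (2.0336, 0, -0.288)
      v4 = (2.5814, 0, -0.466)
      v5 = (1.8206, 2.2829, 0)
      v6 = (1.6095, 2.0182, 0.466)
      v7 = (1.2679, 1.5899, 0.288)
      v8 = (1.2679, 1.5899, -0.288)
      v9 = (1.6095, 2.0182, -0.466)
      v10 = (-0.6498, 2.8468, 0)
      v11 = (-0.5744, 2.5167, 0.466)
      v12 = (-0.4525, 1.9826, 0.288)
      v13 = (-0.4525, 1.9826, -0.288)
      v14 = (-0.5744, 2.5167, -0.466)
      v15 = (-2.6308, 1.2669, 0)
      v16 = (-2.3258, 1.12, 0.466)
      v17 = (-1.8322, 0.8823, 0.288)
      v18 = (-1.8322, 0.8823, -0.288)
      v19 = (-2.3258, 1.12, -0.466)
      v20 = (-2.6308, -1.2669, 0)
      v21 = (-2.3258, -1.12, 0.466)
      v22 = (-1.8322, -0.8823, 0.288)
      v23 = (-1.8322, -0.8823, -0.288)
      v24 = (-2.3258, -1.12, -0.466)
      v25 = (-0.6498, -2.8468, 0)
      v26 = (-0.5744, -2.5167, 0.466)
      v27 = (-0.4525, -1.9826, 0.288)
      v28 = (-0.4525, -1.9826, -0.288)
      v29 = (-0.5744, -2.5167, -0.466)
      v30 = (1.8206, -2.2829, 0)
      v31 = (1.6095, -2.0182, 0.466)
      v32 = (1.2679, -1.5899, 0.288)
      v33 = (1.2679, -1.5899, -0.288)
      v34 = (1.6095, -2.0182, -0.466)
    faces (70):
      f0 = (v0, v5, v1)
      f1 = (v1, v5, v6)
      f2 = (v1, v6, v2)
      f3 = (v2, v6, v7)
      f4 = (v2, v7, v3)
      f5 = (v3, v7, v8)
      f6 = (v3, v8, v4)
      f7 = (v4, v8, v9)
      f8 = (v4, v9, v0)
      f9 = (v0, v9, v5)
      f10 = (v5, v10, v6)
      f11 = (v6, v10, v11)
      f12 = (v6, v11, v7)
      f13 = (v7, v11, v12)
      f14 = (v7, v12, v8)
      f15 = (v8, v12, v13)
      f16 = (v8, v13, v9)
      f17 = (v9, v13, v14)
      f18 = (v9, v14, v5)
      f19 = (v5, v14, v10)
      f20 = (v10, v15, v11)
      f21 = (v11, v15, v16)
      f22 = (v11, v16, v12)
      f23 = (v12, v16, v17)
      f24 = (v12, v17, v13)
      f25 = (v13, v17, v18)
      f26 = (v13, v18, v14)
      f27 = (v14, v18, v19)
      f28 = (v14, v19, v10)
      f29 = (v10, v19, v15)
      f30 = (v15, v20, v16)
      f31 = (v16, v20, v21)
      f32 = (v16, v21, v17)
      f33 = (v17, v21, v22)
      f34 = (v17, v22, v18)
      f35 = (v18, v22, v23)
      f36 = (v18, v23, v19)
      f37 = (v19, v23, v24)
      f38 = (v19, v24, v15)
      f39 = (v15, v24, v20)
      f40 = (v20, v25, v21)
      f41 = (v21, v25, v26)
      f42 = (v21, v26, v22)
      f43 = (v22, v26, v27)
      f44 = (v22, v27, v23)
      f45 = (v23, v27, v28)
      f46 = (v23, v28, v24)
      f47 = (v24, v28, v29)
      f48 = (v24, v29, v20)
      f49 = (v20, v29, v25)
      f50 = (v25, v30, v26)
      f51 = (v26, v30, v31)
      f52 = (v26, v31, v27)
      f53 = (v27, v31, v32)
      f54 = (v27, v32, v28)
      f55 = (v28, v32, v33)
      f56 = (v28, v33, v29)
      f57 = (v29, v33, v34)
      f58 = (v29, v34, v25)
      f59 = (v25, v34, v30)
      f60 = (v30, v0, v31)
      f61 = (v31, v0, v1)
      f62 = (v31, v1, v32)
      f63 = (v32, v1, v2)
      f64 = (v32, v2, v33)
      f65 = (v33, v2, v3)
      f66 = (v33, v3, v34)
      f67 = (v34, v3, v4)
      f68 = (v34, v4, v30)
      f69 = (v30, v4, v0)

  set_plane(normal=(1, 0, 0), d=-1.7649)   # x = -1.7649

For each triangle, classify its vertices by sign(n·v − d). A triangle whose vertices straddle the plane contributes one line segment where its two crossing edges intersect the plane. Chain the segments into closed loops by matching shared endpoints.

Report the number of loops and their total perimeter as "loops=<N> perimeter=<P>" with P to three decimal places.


Straddling triangles (20 of 70):
  (v10,v15,v11) [+-+] → (-1.7649, 1.95748, 0)–(-1.7649, 1.79316, 0.196221)  len=0.2559
  (v11,v15,v16) [+--] → (-1.7649, 1.79316, 0.196221)–(-1.7649, 1.5673, 0.466)  len=0.3518
  (v11,v16,v12) [+-+] → (-1.7649, 1.5673, 0.466)–(-1.7649, 1.37828, 0.412704)  len=0.1964
  (v12,v16,v17) [+--] → (-1.7649, 1.37828, 0.412704)–(-1.7649, 0.935971, 0.288)  len=0.4596
  (v12,v17,v13) [+-+] → (-1.7649, 0.935971, 0.288)–(-1.7649, 0.935971, 0.259903)  len=0.0281
  (v13,v17,v18) [+--] → (-1.7649, 0.935971, 0.259903)–(-1.7649, 0.935971, -0.288)  len=0.5479
  (v13,v18,v14) [+-+] → (-1.7649, 0.935971, -0.288)–(-1.7649, 0.96975, -0.297524)  len=0.0351
  (v14,v18,v19) [+--] → (-1.7649, 0.96975, -0.297524)–(-1.7649, 1.5673, -0.466)  len=0.6209
  (v14,v19,v10) [+-+] → (-1.7649, 1.5673, -0.466)–(-1.7649, 1.6979, -0.310046)  len=0.2034
  (v10,v19,v15) [+--] → (-1.7649, 1.6979, -0.310046)–(-1.7649, 1.95748, 0)  len=0.4044
  (v20,v25,v21) [-+-] → (-1.7649, -1.95748, 0)–(-1.7649, -1.6979, 0.310046)  len=0.4044
  (v21,v25,v26) [-++] → (-1.7649, -1.6979, 0.310046)–(-1.7649, -1.5673, 0.466)  len=0.2034
  (v21,v26,v22) [-+-] → (-1.7649, -1.5673, 0.466)–(-1.7649, -0.96975, 0.297524)  len=0.6209
  (v22,v26,v27) [-++] → (-1.7649, -0.96975, 0.297524)–(-1.7649, -0.935971, 0.288)  len=0.0351
  (v22,v27,v23) [-+-] → (-1.7649, -0.935971, 0.288)–(-1.7649, -0.935971, -0.259903)  len=0.5479
  (v23,v27,v28) [-++] → (-1.7649, -0.935971, -0.259903)–(-1.7649, -0.935971, -0.288)  len=0.0281
  (v23,v28,v24) [-+-] → (-1.7649, -0.935971, -0.288)–(-1.7649, -1.37828, -0.412704)  len=0.4596
  (v24,v28,v29) [-++] → (-1.7649, -1.37828, -0.412704)–(-1.7649, -1.5673, -0.466)  len=0.1964
  (v24,v29,v20) [-+-] → (-1.7649, -1.5673, -0.466)–(-1.7649, -1.79316, -0.196221)  len=0.3518
  (v20,v29,v25) [-++] → (-1.7649, -1.79316, -0.196221)–(-1.7649, -1.95748, 0)  len=0.2559

Chained into 2 loop(s):
  loop 1: 10 segments, perimeter = 3.1034
  loop 2: 10 segments, perimeter = 3.1034
Total perimeter = 6.207

loops=2 perimeter=6.207


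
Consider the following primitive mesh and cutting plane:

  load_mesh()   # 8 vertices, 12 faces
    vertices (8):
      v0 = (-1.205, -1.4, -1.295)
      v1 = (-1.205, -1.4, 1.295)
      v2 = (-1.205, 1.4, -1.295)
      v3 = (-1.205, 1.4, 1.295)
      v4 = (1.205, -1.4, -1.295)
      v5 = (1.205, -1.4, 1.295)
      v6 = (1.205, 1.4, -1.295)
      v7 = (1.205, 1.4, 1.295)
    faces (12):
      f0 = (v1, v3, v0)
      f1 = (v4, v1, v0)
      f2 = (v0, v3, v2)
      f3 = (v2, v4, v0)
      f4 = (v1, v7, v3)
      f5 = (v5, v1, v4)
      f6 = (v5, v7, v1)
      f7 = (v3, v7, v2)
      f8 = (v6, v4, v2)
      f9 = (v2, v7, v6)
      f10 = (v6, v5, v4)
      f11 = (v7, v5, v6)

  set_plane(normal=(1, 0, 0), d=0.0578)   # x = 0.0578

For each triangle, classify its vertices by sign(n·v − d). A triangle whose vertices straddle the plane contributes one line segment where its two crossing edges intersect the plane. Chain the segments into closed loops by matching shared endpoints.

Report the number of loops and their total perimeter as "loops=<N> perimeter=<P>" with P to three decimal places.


Straddling triangles (8 of 12):
  (v4,v1,v0) [+--] → (0.0578, -1.4, -0.062117)–(0.0578, -1.4, -1.295)  len=1.2329
  (v2,v4,v0) [-+-] → (0.0578, -0.0671535, -1.295)–(0.0578, -1.4, -1.295)  len=1.3328
  (v1,v7,v3) [-+-] → (0.0578, 0.0671535, 1.295)–(0.0578, 1.4, 1.295)  len=1.3328
  (v5,v1,v4) [+-+] → (0.0578, -1.4, 1.295)–(0.0578, -1.4, -0.062117)  len=1.3571
  (v5,v7,v1) [++-] → (0.0578, 0.0671535, 1.295)–(0.0578, -1.4, 1.295)  len=1.4672
  (v3,v7,v2) [-+-] → (0.0578, 1.4, 1.295)–(0.0578, 1.4, 0.062117)  len=1.2329
  (v6,v4,v2) [++-] → (0.0578, -0.0671535, -1.295)–(0.0578, 1.4, -1.295)  len=1.4672
  (v2,v7,v6) [-++] → (0.0578, 1.4, 0.062117)–(0.0578, 1.4, -1.295)  len=1.3571

Chained into 1 loop(s):
  loop 1: 8 segments, perimeter = 10.7800
Total perimeter = 10.780

loops=1 perimeter=10.780


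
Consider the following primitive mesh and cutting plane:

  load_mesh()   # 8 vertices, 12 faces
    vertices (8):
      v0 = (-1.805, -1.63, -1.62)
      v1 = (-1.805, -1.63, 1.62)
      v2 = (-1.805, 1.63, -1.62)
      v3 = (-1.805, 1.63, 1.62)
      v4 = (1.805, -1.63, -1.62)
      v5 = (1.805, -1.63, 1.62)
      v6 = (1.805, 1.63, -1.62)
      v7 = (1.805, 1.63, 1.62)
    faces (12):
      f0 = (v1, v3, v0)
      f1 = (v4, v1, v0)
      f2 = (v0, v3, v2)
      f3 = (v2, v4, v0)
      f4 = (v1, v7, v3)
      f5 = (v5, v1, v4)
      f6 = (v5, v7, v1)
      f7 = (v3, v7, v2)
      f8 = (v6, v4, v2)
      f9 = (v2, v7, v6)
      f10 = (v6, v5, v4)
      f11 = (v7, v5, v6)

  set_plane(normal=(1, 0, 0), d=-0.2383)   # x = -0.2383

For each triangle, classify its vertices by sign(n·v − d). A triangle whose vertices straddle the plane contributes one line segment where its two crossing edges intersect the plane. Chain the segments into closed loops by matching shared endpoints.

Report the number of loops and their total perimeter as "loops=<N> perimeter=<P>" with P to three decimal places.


Straddling triangles (8 of 12):
  (v4,v1,v0) [+--] → (-0.2383, -1.63, 0.213876)–(-0.2383, -1.63, -1.62)  len=1.8339
  (v2,v4,v0) [-+-] → (-0.2383, 0.215196, -1.62)–(-0.2383, -1.63, -1.62)  len=1.8452
  (v1,v7,v3) [-+-] → (-0.2383, -0.215196, 1.62)–(-0.2383, 1.63, 1.62)  len=1.8452
  (v5,v1,v4) [+-+] → (-0.2383, -1.63, 1.62)–(-0.2383, -1.63, 0.213876)  len=1.4061
  (v5,v7,v1) [++-] → (-0.2383, -0.215196, 1.62)–(-0.2383, -1.63, 1.62)  len=1.4148
  (v3,v7,v2) [-+-] → (-0.2383, 1.63, 1.62)–(-0.2383, 1.63, -0.213876)  len=1.8339
  (v6,v4,v2) [++-] → (-0.2383, 0.215196, -1.62)–(-0.2383, 1.63, -1.62)  len=1.4148
  (v2,v7,v6) [-++] → (-0.2383, 1.63, -0.213876)–(-0.2383, 1.63, -1.62)  len=1.4061

Chained into 1 loop(s):
  loop 1: 8 segments, perimeter = 13.0000
Total perimeter = 13.000

loops=1 perimeter=13.000


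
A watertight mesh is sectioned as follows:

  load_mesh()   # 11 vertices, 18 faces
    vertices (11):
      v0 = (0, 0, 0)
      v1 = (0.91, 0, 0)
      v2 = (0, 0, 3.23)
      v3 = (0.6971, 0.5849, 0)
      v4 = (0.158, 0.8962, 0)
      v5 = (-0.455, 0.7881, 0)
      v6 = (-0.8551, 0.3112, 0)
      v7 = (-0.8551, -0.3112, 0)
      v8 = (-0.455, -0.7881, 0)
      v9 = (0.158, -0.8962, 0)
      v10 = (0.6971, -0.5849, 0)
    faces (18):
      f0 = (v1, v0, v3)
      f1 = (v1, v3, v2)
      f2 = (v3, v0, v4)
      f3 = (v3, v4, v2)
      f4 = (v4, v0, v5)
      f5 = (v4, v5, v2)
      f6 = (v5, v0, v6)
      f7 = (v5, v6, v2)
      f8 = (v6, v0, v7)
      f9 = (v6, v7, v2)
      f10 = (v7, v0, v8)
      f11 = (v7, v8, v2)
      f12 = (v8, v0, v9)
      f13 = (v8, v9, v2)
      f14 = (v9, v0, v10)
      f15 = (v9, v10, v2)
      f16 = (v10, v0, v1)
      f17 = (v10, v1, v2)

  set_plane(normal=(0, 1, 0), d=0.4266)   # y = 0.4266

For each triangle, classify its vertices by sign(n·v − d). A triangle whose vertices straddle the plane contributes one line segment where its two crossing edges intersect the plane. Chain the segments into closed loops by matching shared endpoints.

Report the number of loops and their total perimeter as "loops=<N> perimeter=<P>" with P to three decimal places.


Straddling triangles (8 of 18):
  (v1,v0,v3) [--+] → (0.508434, 0.4266, 0)–(0.75472, 0.4266, 0)  len=0.2463
  (v1,v3,v2) [-+-] → (0.75472, 0.4266, 0)–(0.508434, 0.4266, 0.874182)  len=0.9082
  (v3,v0,v4) [+-+] → (0.508434, 0.4266, 0)–(0.0752096, 0.4266, 0)  len=0.4332
  (v3,v4,v2) [++-] → (0.0752096, 0.4266, 1.69249)–(0.508434, 0.4266, 0.874182)  len=0.9259
  (v4,v0,v5) [+-+] → (0.0752096, 0.4266, 0)–(-0.246292, 0.4266, 0)  len=0.3215
  (v4,v5,v2) [++-] → (-0.246292, 0.4266, 1.48159)–(0.0752096, 0.4266, 1.69249)  len=0.3845
  (v5,v0,v6) [+--] → (-0.246292, 0.4266, 0)–(-0.758284, 0.4266, 0)  len=0.5120
  (v5,v6,v2) [+--] → (-0.758284, 0.4266, 0)–(-0.246292, 0.4266, 1.48159)  len=1.5676

Chained into 1 loop(s):
  loop 1: 8 segments, perimeter = 5.2992
Total perimeter = 5.299

loops=1 perimeter=5.299


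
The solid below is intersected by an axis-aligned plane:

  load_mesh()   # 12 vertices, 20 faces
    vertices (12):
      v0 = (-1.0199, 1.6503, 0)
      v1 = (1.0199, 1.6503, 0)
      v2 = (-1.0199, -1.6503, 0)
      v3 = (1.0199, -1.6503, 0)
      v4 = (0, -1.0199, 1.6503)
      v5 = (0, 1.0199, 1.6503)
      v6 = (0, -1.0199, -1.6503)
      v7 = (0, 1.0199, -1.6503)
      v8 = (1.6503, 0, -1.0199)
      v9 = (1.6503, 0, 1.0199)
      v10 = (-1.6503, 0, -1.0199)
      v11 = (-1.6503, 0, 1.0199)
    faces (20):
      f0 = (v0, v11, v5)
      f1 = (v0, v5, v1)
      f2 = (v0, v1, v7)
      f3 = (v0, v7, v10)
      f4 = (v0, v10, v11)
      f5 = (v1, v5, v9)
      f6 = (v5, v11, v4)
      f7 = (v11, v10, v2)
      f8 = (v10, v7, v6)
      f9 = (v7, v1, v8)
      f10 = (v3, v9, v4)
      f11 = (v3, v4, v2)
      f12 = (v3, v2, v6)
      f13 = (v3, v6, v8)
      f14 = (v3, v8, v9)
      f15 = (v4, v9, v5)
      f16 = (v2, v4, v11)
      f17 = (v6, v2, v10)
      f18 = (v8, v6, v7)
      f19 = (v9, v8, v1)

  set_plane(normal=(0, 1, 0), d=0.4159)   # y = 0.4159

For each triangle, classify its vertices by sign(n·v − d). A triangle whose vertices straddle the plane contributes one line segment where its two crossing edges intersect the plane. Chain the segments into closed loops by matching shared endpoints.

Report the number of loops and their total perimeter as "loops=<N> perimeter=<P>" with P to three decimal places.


Straddling triangles (10 of 20):
  (v0,v11,v5) [+-+] → (-1.49143, 0.4159, 0.76287)–(-0.977332, 0.4159, 1.27697)  len=0.7270
  (v0,v7,v10) [++-] → (-0.977332, 0.4159, -1.27697)–(-1.49143, 0.4159, -0.76287)  len=0.7270
  (v0,v10,v11) [+--] → (-1.49143, 0.4159, -0.76287)–(-1.49143, 0.4159, 0.76287)  len=1.5257
  (v1,v5,v9) [++-] → (0.977332, 0.4159, 1.27697)–(1.49143, 0.4159, 0.76287)  len=0.7270
  (v5,v11,v4) [+--] → (-0.977332, 0.4159, 1.27697)–(0, 0.4159, 1.6503)  len=1.0462
  (v10,v7,v6) [-+-] → (-0.977332, 0.4159, -1.27697)–(0, 0.4159, -1.6503)  len=1.0462
  (v7,v1,v8) [++-] → (1.49143, 0.4159, -0.76287)–(0.977332, 0.4159, -1.27697)  len=0.7270
  (v4,v9,v5) [--+] → (0.977332, 0.4159, 1.27697)–(0, 0.4159, 1.6503)  len=1.0462
  (v8,v6,v7) [--+] → (0, 0.4159, -1.6503)–(0.977332, 0.4159, -1.27697)  len=1.0462
  (v9,v8,v1) [--+] → (1.49143, 0.4159, -0.76287)–(1.49143, 0.4159, 0.76287)  len=1.5257

Chained into 1 loop(s):
  loop 1: 10 segments, perimeter = 10.1445
Total perimeter = 10.144

loops=1 perimeter=10.144


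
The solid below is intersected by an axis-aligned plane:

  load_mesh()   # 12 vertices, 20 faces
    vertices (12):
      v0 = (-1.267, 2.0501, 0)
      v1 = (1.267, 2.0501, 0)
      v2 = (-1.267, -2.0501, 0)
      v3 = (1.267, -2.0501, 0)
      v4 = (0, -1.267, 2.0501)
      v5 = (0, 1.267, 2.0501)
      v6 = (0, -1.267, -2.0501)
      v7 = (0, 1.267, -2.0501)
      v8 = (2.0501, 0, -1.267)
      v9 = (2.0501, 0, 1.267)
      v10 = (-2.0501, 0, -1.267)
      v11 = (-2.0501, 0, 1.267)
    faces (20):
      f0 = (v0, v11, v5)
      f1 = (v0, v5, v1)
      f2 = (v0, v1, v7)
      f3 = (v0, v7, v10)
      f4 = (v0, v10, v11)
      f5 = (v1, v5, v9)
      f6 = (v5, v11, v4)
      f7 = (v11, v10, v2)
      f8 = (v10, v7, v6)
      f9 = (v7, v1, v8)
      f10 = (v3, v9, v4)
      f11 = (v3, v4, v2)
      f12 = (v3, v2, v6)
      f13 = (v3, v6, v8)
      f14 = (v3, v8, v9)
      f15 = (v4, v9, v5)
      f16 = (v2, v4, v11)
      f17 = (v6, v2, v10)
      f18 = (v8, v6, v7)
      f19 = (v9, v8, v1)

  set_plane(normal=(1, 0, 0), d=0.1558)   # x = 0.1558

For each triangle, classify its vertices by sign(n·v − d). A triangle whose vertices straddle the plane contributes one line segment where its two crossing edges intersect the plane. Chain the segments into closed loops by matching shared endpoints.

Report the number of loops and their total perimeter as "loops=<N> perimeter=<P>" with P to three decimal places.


Straddling triangles (10 of 20):
  (v0,v5,v1) [--+] → (0.1558, 1.3633, 1.798)–(0.1558, 2.0501, 0)  len=1.9247
  (v0,v1,v7) [-+-] → (0.1558, 2.0501, 0)–(0.1558, 1.3633, -1.798)  len=1.9247
  (v1,v5,v9) [+-+] → (0.1558, 1.3633, 1.798)–(0.1558, 1.17071, 1.99059)  len=0.2724
  (v7,v1,v8) [-++] → (0.1558, 1.3633, -1.798)–(0.1558, 1.17071, -1.99059)  len=0.2724
  (v3,v9,v4) [++-] → (0.1558, -1.17071, 1.99059)–(0.1558, -1.3633, 1.798)  len=0.2724
  (v3,v4,v2) [+--] → (0.1558, -1.3633, 1.798)–(0.1558, -2.0501, 0)  len=1.9247
  (v3,v2,v6) [+--] → (0.1558, -2.0501, 0)–(0.1558, -1.3633, -1.798)  len=1.9247
  (v3,v6,v8) [+-+] → (0.1558, -1.3633, -1.798)–(0.1558, -1.17071, -1.99059)  len=0.2724
  (v4,v9,v5) [-+-] → (0.1558, -1.17071, 1.99059)–(0.1558, 1.17071, 1.99059)  len=2.3414
  (v8,v6,v7) [+--] → (0.1558, -1.17071, -1.99059)–(0.1558, 1.17071, -1.99059)  len=2.3414

Chained into 1 loop(s):
  loop 1: 10 segments, perimeter = 13.4711
Total perimeter = 13.471

loops=1 perimeter=13.471


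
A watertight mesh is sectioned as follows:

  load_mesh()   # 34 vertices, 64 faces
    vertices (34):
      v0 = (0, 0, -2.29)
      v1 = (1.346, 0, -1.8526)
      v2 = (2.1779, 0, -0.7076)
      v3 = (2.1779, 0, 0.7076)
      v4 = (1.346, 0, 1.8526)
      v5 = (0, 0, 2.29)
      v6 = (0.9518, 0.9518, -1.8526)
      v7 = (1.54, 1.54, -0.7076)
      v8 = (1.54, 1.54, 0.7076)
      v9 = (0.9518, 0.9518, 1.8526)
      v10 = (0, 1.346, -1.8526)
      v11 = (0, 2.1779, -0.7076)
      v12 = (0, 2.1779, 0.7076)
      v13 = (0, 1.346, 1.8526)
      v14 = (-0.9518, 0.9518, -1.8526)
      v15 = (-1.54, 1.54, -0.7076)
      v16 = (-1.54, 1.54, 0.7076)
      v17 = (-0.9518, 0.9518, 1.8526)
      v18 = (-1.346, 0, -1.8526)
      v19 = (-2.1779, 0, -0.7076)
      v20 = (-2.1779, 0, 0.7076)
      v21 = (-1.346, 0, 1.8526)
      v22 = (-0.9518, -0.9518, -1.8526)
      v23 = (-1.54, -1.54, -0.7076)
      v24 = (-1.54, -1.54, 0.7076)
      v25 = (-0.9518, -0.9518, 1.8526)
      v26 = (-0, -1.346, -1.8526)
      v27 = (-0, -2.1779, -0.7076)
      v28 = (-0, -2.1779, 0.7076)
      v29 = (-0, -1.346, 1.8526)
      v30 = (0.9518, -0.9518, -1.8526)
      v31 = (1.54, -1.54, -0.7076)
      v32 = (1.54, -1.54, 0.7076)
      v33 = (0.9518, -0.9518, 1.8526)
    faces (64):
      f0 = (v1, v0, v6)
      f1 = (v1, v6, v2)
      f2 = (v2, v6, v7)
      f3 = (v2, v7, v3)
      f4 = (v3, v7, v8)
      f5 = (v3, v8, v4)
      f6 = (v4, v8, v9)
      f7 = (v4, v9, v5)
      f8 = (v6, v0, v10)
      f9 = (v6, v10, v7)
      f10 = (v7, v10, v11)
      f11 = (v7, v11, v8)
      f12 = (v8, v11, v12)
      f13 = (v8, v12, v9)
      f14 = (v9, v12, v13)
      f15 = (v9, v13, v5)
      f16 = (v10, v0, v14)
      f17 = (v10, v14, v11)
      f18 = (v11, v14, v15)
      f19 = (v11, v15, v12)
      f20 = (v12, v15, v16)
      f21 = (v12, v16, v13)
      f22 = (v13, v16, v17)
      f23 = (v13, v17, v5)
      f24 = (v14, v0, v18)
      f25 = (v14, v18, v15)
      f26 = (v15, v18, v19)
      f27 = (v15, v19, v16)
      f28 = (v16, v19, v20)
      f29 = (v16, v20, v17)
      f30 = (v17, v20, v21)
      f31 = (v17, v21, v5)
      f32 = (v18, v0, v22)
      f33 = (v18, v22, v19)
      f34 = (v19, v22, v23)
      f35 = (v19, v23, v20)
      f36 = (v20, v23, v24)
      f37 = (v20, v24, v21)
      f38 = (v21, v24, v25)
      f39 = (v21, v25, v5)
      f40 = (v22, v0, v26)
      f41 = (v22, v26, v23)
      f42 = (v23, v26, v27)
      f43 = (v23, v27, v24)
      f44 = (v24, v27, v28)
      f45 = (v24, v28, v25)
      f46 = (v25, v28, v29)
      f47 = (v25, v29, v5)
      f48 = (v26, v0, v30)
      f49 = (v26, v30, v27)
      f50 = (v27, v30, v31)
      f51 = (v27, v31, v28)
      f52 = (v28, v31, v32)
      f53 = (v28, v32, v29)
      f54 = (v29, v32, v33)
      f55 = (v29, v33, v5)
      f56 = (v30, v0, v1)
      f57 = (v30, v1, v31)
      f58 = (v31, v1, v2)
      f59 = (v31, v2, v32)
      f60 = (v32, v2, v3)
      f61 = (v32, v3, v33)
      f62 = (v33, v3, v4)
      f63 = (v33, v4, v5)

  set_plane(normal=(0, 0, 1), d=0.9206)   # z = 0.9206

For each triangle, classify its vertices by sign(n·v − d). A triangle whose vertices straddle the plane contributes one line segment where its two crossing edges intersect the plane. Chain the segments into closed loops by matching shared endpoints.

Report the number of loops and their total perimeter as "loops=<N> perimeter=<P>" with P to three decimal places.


Straddling triangles (16 of 64):
  (v3,v8,v4) [--+] → (1.50391, 1.25352, 0.9206)–(2.02314, 0, 0.9206)  len=1.3568
  (v4,v8,v9) [+-+] → (1.50391, 1.25352, 0.9206)–(1.43058, 1.43058, 0.9206)  len=0.1916
  (v8,v12,v9) [--+] → (0.17706, 1.94981, 0.9206)–(1.43058, 1.43058, 0.9206)  len=1.3568
  (v9,v12,v13) [+-+] → (0.17706, 1.94981, 0.9206)–(0, 2.02314, 0.9206)  len=0.1916
  (v12,v16,v13) [--+] → (-1.25352, 1.50391, 0.9206)–(0, 2.02314, 0.9206)  len=1.3568
  (v13,v16,v17) [+-+] → (-1.25352, 1.50391, 0.9206)–(-1.43058, 1.43058, 0.9206)  len=0.1916
  (v16,v20,v17) [--+] → (-1.94981, 0.17706, 0.9206)–(-1.43058, 1.43058, 0.9206)  len=1.3568
  (v17,v20,v21) [+-+] → (-1.94981, 0.17706, 0.9206)–(-2.02314, 0, 0.9206)  len=0.1916
  (v20,v24,v21) [--+] → (-1.50391, -1.25352, 0.9206)–(-2.02314, 0, 0.9206)  len=1.3568
  (v21,v24,v25) [+-+] → (-1.50391, -1.25352, 0.9206)–(-1.43058, -1.43058, 0.9206)  len=0.1916
  (v24,v28,v25) [--+] → (-0.17706, -1.94981, 0.9206)–(-1.43058, -1.43058, 0.9206)  len=1.3568
  (v25,v28,v29) [+-+] → (-0.17706, -1.94981, 0.9206)–(0, -2.02314, 0.9206)  len=0.1916
  (v28,v32,v29) [--+] → (1.25352, -1.50391, 0.9206)–(0, -2.02314, 0.9206)  len=1.3568
  (v29,v32,v33) [+-+] → (1.25352, -1.50391, 0.9206)–(1.43058, -1.43058, 0.9206)  len=0.1916
  (v32,v3,v33) [--+] → (1.94981, -0.17706, 0.9206)–(1.43058, -1.43058, 0.9206)  len=1.3568
  (v33,v3,v4) [+-+] → (1.94981, -0.17706, 0.9206)–(2.02314, 0, 0.9206)  len=0.1916

Chained into 1 loop(s):
  loop 1: 16 segments, perimeter = 12.3876
Total perimeter = 12.388

loops=1 perimeter=12.388


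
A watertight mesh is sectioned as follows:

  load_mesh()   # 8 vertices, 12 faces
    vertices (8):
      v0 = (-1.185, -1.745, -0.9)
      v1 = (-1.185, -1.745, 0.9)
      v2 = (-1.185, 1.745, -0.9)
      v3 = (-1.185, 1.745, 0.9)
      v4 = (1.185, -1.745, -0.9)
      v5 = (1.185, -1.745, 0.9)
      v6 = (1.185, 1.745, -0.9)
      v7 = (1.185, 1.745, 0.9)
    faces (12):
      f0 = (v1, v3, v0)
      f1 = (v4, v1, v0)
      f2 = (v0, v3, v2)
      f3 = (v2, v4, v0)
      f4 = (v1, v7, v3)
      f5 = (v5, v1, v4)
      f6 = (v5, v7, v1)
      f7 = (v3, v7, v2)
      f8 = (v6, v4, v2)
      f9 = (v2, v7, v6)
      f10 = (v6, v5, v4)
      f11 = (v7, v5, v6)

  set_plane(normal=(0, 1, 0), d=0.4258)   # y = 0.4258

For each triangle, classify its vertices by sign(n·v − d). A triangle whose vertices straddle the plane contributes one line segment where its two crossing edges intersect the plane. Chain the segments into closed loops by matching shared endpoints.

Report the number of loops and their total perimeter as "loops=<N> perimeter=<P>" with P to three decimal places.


Straddling triangles (8 of 12):
  (v1,v3,v0) [-+-] → (-1.185, 0.4258, 0.9)–(-1.185, 0.4258, 0.21961)  len=0.6804
  (v0,v3,v2) [-++] → (-1.185, 0.4258, 0.21961)–(-1.185, 0.4258, -0.9)  len=1.1196
  (v2,v4,v0) [+--] → (-0.289154, 0.4258, -0.9)–(-1.185, 0.4258, -0.9)  len=0.8958
  (v1,v7,v3) [-++] → (0.289154, 0.4258, 0.9)–(-1.185, 0.4258, 0.9)  len=1.4742
  (v5,v7,v1) [-+-] → (1.185, 0.4258, 0.9)–(0.289154, 0.4258, 0.9)  len=0.8958
  (v6,v4,v2) [+-+] → (1.185, 0.4258, -0.9)–(-0.289154, 0.4258, -0.9)  len=1.4742
  (v6,v5,v4) [+--] → (1.185, 0.4258, -0.21961)–(1.185, 0.4258, -0.9)  len=0.6804
  (v7,v5,v6) [+-+] → (1.185, 0.4258, 0.9)–(1.185, 0.4258, -0.21961)  len=1.1196

Chained into 1 loop(s):
  loop 1: 8 segments, perimeter = 8.3400
Total perimeter = 8.340

loops=1 perimeter=8.340


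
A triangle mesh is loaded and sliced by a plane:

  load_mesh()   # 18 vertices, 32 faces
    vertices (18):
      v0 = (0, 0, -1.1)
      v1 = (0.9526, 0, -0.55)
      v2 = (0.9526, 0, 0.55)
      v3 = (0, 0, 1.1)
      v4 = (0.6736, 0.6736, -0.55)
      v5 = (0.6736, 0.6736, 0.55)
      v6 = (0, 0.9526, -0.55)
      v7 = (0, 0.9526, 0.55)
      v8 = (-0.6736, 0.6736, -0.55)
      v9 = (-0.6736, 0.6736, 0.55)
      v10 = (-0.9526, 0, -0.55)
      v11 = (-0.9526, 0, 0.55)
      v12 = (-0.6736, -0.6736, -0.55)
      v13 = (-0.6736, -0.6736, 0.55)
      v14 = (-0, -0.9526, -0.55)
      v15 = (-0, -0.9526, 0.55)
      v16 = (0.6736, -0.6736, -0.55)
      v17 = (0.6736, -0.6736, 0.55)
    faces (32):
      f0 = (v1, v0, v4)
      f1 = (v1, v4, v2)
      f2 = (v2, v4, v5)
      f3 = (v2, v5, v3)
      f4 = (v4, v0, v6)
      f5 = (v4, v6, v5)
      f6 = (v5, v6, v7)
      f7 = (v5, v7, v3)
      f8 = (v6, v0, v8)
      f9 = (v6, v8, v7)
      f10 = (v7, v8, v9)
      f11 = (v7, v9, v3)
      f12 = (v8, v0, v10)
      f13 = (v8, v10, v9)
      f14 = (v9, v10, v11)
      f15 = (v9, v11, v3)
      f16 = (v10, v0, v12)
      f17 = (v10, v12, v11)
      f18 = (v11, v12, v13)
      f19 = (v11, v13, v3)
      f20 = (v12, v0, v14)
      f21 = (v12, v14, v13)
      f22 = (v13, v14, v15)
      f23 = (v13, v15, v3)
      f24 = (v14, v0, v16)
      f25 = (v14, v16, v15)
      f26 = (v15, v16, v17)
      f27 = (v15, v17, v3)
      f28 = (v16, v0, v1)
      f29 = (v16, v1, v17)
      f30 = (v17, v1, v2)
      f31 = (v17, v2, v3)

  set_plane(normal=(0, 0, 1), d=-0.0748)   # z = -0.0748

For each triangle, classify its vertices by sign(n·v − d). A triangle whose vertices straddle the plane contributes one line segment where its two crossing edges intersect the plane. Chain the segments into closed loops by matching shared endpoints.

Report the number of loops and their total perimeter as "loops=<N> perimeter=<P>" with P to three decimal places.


Straddling triangles (16 of 32):
  (v1,v4,v2) [--+] → (0.794128, 0.382605, -0.0748)–(0.9526, 0, -0.0748)  len=0.4141
  (v2,v4,v5) [+-+] → (0.794128, 0.382605, -0.0748)–(0.6736, 0.6736, -0.0748)  len=0.3150
  (v4,v6,v5) [--+] → (0.290995, 0.832072, -0.0748)–(0.6736, 0.6736, -0.0748)  len=0.4141
  (v5,v6,v7) [+-+] → (0.290995, 0.832072, -0.0748)–(0, 0.9526, -0.0748)  len=0.3150
  (v6,v8,v7) [--+] → (-0.382605, 0.794128, -0.0748)–(0, 0.9526, -0.0748)  len=0.4141
  (v7,v8,v9) [+-+] → (-0.382605, 0.794128, -0.0748)–(-0.6736, 0.6736, -0.0748)  len=0.3150
  (v8,v10,v9) [--+] → (-0.832072, 0.290995, -0.0748)–(-0.6736, 0.6736, -0.0748)  len=0.4141
  (v9,v10,v11) [+-+] → (-0.832072, 0.290995, -0.0748)–(-0.9526, 0, -0.0748)  len=0.3150
  (v10,v12,v11) [--+] → (-0.794128, -0.382605, -0.0748)–(-0.9526, 0, -0.0748)  len=0.4141
  (v11,v12,v13) [+-+] → (-0.794128, -0.382605, -0.0748)–(-0.6736, -0.6736, -0.0748)  len=0.3150
  (v12,v14,v13) [--+] → (-0.290995, -0.832072, -0.0748)–(-0.6736, -0.6736, -0.0748)  len=0.4141
  (v13,v14,v15) [+-+] → (-0.290995, -0.832072, -0.0748)–(0, -0.9526, -0.0748)  len=0.3150
  (v14,v16,v15) [--+] → (0.382605, -0.794128, -0.0748)–(0, -0.9526, -0.0748)  len=0.4141
  (v15,v16,v17) [+-+] → (0.382605, -0.794128, -0.0748)–(0.6736, -0.6736, -0.0748)  len=0.3150
  (v16,v1,v17) [--+] → (0.832072, -0.290995, -0.0748)–(0.6736, -0.6736, -0.0748)  len=0.4141
  (v17,v1,v2) [+-+] → (0.832072, -0.290995, -0.0748)–(0.9526, 0, -0.0748)  len=0.3150

Chained into 1 loop(s):
  loop 1: 16 segments, perimeter = 5.8328
Total perimeter = 5.833

loops=1 perimeter=5.833
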